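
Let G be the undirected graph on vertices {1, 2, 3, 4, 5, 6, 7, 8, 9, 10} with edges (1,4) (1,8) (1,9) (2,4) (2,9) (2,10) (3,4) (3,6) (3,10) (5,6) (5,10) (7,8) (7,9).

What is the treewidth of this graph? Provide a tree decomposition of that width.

Every bag has size at most 3, so the width is 3 − 1 = 2 and tw(G) ≤ 2. For the lower bound, G contains the cycle 8–7–9–1–8, so G is not a forest; only forests have treewidth ≤ 1, hence tw(G) ≥ 2. The upper and lower bounds meet at 2, so that is the treewidth.

Treewidth 2.
One such decomposition:
Bags: B1 = {1, 7, 8}  B2 = {1, 7, 9}  B3 = {1, 4, 9}  B4 = {2, 4, 9}  B5 = {2, 3, 4}  B6 = {2, 3, 10}  B7 = {3, 6, 10}  B8 = {5, 6, 10}
Tree: B1–B2, B2–B3, B3–B4, B4–B5, B5–B6, B6–B7, B7–B8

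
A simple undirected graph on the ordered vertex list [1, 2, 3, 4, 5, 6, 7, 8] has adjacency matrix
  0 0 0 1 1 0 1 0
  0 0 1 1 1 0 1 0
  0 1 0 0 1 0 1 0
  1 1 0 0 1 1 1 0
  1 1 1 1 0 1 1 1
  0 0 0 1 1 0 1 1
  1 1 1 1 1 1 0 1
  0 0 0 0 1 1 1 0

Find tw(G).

A width-3 tree decomposition is:
Bags: B1 = {4, 5, 6, 7}  B2 = {2, 4, 5, 7}  B3 = {5, 6, 7, 8}  B4 = {2, 3, 5, 7}  B5 = {1, 4, 5, 7}
Tree: B1–B2, B1–B3, B2–B4, B2–B5
The largest bag has 4 vertices, giving width 3; this decomposition certifies tw(G) ≤ 3. For the lower bound, the 4 vertices {5, 6, 7, 8} are pairwise adjacent, and any tree decomposition puts a clique entirely inside one bag — forcing width ≥ 3. Hence tw(G) = 3 exactly.

3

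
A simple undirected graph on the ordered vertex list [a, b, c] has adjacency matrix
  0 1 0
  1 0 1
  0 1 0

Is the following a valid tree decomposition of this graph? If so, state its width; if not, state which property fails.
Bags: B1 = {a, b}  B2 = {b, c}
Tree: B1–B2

Yes; width 1.

Checking the three conditions: (i) the bags cover all of {a, b, c}; (ii) for each edge, some bag contains both endpoints; (iii) the bags containing any fixed vertex form a subtree. All hold, so the decomposition is valid with width 2 − 1 = 1.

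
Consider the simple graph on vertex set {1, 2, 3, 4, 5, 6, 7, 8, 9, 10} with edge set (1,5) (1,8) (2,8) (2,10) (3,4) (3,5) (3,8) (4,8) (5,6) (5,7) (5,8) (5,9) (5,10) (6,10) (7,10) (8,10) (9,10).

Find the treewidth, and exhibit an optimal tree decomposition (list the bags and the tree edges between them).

Every bag has size at most 3, so the width is 3 − 1 = 2 and tw(G) ≤ 2. Conversely, {2, 8, 10} is a clique of size 3, and the vertices of any clique must share a bag in every tree decomposition; so some bag has ≥ 3 vertices and tw(G) ≥ 2. Combining the bounds, tw(G) = 2.

Treewidth 2.
Bags: B1 = {5, 8, 10}  B2 = {5, 9, 10}  B3 = {5, 6, 10}  B4 = {1, 5, 8}  B5 = {3, 5, 8}  B6 = {2, 8, 10}  B7 = {5, 7, 10}  B8 = {3, 4, 8}
Tree: B1–B2, B1–B3, B1–B4, B4–B5, B1–B6, B2–B7, B5–B8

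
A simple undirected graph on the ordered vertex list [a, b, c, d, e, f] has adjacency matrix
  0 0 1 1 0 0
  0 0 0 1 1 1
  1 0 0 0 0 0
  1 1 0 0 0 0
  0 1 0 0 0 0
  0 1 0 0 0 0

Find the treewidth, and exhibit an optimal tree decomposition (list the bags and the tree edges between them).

Treewidth 1.
Bags: B1 = {a, d}  B2 = {a, c}  B3 = {b, d}  B4 = {b, e}  B5 = {b, f}
Tree: B1–B2, B1–B3, B3–B4, B4–B5

Each bag holds 2 vertices, so the decomposition has width 1, which upper-bounds the treewidth. G has an edge, so its treewidth is at least 1. The upper and lower bounds meet at 1, so that is the treewidth.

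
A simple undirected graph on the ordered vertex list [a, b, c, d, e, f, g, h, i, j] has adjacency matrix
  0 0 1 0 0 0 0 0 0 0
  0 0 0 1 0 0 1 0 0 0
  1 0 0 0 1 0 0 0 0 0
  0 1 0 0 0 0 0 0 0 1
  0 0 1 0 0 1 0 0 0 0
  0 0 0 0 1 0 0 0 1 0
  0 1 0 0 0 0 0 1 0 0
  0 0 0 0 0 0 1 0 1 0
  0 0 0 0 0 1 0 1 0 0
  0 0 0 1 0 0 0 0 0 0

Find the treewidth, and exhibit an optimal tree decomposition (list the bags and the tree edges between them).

The largest bag has 2 vertices, giving width 1; this decomposition certifies tw(G) ≤ 1. G has an edge, so its treewidth is at least 1. Therefore the treewidth is 1.

Treewidth 1.
Bags: B1 = {d, j}  B2 = {b, d}  B3 = {b, g}  B4 = {g, h}  B5 = {h, i}  B6 = {f, i}  B7 = {e, f}  B8 = {c, e}  B9 = {a, c}
Tree: B1–B2, B2–B3, B3–B4, B4–B5, B5–B6, B6–B7, B7–B8, B8–B9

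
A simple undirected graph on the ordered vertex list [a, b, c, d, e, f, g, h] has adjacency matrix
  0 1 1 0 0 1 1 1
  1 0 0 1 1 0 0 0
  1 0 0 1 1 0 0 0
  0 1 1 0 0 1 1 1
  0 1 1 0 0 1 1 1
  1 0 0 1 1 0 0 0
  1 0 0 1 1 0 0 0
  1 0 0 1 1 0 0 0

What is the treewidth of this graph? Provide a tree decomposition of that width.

Treewidth 3.
Bags: B1 = {a, d, e, f}  B2 = {a, d, e, h}  B3 = {a, d, e, g}  B4 = {a, b, d, e}  B5 = {a, c, d, e}
Tree: B1–B2, B2–B3, B3–B4, B4–B5

The largest bag has 4 vertices, giving width 3; this decomposition certifies tw(G) ≤ 3. For the lower bound: the 4 vertex sets {d,f}, {e,h}, {a}, {g} are disjoint, each induces a connected subgraph, and every pair is joined by at least one edge of G. Contracting each set to a single vertex therefore yields K_{4} as a minor, and since treewidth is minor-monotone, tw(G) ≥ tw(K_{4}) = 3. Therefore the treewidth is 3.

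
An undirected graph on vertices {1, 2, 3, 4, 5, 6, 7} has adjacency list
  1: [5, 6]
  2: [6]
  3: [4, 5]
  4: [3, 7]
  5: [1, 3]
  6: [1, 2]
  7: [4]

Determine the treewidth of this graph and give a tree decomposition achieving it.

Treewidth 1.
One such decomposition:
Bags: B1 = {2, 6}  B2 = {1, 6}  B3 = {1, 5}  B4 = {3, 5}  B5 = {3, 4}  B6 = {4, 7}
Tree: B1–B2, B2–B3, B3–B4, B4–B5, B5–B6

Every bag has size at most 2, so the width is 2 − 1 = 1 and tw(G) ≤ 1. G has an edge, so its treewidth is at least 1. Hence tw(G) = 1 exactly.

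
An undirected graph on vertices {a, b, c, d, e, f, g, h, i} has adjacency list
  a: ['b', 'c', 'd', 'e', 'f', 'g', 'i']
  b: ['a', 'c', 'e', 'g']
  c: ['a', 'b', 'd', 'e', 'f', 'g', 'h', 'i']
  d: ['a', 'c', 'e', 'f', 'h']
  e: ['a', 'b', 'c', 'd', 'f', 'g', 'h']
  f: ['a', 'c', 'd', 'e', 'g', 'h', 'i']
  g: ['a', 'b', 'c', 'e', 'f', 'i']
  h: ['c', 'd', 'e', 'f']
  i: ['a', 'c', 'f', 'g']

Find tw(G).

4

A width-4 tree decomposition is:
Bags: B1 = {a, b, c, e, g}  B2 = {a, c, e, f, g}  B3 = {a, c, d, e, f}  B4 = {c, d, e, f, h}  B5 = {a, c, f, g, i}
Tree: B1–B2, B2–B3, B3–B4, B2–B5
The largest bag has 5 vertices, giving width 4; this decomposition certifies tw(G) ≤ 4. Conversely, {c, d, e, f, h} is a clique of size 5, and the vertices of any clique must share a bag in every tree decomposition; so some bag has ≥ 5 vertices and tw(G) ≥ 4. The upper and lower bounds meet at 4, so that is the treewidth.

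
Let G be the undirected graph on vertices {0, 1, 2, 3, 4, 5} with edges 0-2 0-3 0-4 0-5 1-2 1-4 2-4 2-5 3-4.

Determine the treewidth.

2

A width-2 tree decomposition is:
Bags: B1 = {0, 2, 4}  B2 = {1, 2, 4}  B3 = {0, 3, 4}  B4 = {0, 2, 5}
Tree: B1–B2, B1–B3, B1–B4
Every bag has size at most 3, so the width is 3 − 1 = 2 and tw(G) ≤ 2. On the other hand G contains the 3-clique {0, 2, 4}. A clique must lie in a single bag of any decomposition, so no decomposition can have width below 2. The upper and lower bounds meet at 2, so that is the treewidth.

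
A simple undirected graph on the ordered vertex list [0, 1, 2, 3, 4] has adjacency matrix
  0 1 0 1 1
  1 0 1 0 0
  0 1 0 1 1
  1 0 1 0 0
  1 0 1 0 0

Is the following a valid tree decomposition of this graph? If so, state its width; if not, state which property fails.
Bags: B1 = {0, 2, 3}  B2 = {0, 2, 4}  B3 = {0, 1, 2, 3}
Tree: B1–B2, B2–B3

A tree decomposition must satisfy three properties: every vertex lies in some bag; for every edge, both endpoints lie together in some bag; and for every vertex, the bags containing it form a connected subtree. Here bags containing vertex 3 are not connected in the tree, so the decomposition is invalid.

No — bags containing vertex 3 are not connected in the tree.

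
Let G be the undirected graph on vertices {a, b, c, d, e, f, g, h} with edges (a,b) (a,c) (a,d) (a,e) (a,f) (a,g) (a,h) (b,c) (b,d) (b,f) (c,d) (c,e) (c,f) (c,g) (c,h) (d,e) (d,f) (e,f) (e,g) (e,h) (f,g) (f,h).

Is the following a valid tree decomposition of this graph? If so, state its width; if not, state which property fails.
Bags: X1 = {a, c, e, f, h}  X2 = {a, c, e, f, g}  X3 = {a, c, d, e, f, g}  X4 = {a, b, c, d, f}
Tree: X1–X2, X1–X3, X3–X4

No — bags containing vertex g are not connected in the tree.

A tree decomposition must satisfy three properties: every vertex lies in some bag; for every edge, both endpoints lie together in some bag; and for every vertex, the bags containing it form a connected subtree. Here bags containing vertex g are not connected in the tree, so the decomposition is invalid.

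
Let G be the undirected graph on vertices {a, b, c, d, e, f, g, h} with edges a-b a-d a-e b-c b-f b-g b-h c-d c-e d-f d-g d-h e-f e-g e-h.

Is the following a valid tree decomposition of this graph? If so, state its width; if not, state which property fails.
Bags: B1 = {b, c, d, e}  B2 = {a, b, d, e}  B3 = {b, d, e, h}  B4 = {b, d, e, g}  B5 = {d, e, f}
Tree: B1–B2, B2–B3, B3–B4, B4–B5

No — edge (b,f) lies in no bag.

A tree decomposition must satisfy three properties: every vertex lies in some bag; for every edge, both endpoints lie together in some bag; and for every vertex, the bags containing it form a connected subtree. Here edge (b,f) lies in no bag, so the decomposition is invalid.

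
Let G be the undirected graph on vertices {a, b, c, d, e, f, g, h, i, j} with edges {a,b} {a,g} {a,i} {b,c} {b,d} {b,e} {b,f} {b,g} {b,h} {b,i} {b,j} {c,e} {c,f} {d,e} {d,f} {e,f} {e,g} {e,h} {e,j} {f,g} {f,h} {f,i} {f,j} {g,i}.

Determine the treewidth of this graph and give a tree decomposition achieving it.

Each bag holds 4 vertices, so the decomposition has width 3, which upper-bounds the treewidth. Conversely, {a, b, g, i} is a clique of size 4, and the vertices of any clique must share a bag in every tree decomposition; so some bag has ≥ 4 vertices and tw(G) ≥ 3. Combining the bounds, tw(G) = 3.

Treewidth 3.
Bags: B1 = {b, d, e, f}  B2 = {b, e, f, g}  B3 = {b, f, g, i}  B4 = {a, b, g, i}  B5 = {b, c, e, f}  B6 = {b, e, f, j}  B7 = {b, e, f, h}
Tree: B1–B2, B2–B3, B3–B4, B1–B5, B5–B6, B1–B7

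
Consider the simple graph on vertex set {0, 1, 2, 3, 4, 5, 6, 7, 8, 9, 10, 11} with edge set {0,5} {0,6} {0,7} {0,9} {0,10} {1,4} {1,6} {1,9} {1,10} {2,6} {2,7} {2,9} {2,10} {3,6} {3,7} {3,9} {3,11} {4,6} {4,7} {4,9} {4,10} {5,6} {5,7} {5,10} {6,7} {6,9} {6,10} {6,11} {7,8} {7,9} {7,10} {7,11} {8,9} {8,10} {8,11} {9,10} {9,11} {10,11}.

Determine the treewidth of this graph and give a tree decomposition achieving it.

Treewidth 4.
One optimal decomposition is:
Bags: B1 = {4, 6, 7, 9, 10}  B2 = {6, 7, 9, 10, 11}  B3 = {3, 6, 7, 9, 11}  B4 = {0, 6, 7, 9, 10}  B5 = {7, 8, 9, 10, 11}  B6 = {2, 6, 7, 9, 10}  B7 = {1, 4, 6, 9, 10}  B8 = {0, 5, 6, 7, 10}
Tree: B1–B2, B2–B3, B1–B4, B2–B5, B4–B6, B1–B7, B4–B8

Every bag has size at most 5, so the width is 5 − 1 = 4 and tw(G) ≤ 4. Conversely, {7, 8, 9, 10, 11} is a clique of size 5, and the vertices of any clique must share a bag in every tree decomposition; so some bag has ≥ 5 vertices and tw(G) ≥ 4. Combining the bounds, tw(G) = 4.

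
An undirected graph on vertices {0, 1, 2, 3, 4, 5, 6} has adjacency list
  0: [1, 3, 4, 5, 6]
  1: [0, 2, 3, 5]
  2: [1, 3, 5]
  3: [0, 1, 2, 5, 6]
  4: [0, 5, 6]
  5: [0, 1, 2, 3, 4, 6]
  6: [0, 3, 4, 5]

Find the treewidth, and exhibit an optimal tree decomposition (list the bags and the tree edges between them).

Treewidth 3.
Bags: B1 = {0, 1, 3, 5}  B2 = {1, 2, 3, 5}  B3 = {0, 3, 5, 6}  B4 = {0, 4, 5, 6}
Tree: B1–B2, B1–B3, B3–B4

Each bag holds 4 vertices, so the decomposition has width 3, which upper-bounds the treewidth. Conversely, {0, 1, 3, 5} is a clique of size 4, and the vertices of any clique must share a bag in every tree decomposition; so some bag has ≥ 4 vertices and tw(G) ≥ 3. The upper and lower bounds meet at 3, so that is the treewidth.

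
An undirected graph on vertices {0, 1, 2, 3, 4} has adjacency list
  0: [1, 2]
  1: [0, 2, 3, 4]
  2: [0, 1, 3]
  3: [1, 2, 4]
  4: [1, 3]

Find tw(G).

A width-2 tree decomposition is:
Bags: B1 = {1, 2, 3}  B2 = {1, 3, 4}  B3 = {0, 1, 2}
Tree: B1–B2, B1–B3
Every bag has size at most 3, so the width is 3 − 1 = 2 and tw(G) ≤ 2. For the lower bound, the 3 vertices {0, 1, 2} are pairwise adjacent, and any tree decomposition puts a clique entirely inside one bag — forcing width ≥ 2. Combining the bounds, tw(G) = 2.

2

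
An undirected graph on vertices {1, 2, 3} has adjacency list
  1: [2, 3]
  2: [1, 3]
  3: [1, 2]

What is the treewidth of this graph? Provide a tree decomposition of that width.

With just one bag of size 3, the width is 3 − 1 = 2, so tw(G) ≤ 2. On the other hand G contains the 3-clique {1, 2, 3}. A clique must lie in a single bag of any decomposition, so no decomposition can have width below 2. The upper and lower bounds meet at 2, so that is the treewidth.

Treewidth 2.
One optimal decomposition is:
Bags: B1 = {1, 2, 3}
Tree: (single bag)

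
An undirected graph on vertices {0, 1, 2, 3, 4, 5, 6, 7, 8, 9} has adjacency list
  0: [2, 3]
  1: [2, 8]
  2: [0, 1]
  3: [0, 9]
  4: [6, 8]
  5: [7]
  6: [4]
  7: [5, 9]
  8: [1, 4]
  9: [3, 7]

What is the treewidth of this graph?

1

A width-1 tree decomposition is:
Bags: B1 = {5, 7}  B2 = {7, 9}  B3 = {3, 9}  B4 = {0, 3}  B5 = {0, 2}  B6 = {1, 2}  B7 = {1, 8}  B8 = {4, 8}  B9 = {4, 6}
Tree: B1–B2, B2–B3, B3–B4, B4–B5, B5–B6, B6–B7, B7–B8, B8–B9
Every bag has size at most 2, so the width is 2 − 1 = 1 and tw(G) ≤ 1. Since G has at least one edge (e.g. 5–7), it is not an edgeless graph, so tw(G) ≥ 1. Combining the bounds, tw(G) = 1.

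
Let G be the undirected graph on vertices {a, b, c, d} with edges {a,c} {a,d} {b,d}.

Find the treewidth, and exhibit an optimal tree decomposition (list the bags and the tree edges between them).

Treewidth 1.
One optimal decomposition is:
Bags: B1 = {b, d}  B2 = {a, d}  B3 = {a, c}
Tree: B1–B2, B2–B3

Every bag has size at most 2, so the width is 2 − 1 = 1 and tw(G) ≤ 1. Since G has at least one edge (e.g. b–d), it is not an edgeless graph, so tw(G) ≥ 1. Therefore the treewidth is 1.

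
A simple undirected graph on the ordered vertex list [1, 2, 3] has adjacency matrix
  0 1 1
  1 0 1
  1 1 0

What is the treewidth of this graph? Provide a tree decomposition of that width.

Treewidth 2.
One such decomposition:
Bags: B1 = {1, 2, 3}
Tree: (single bag)

With just one bag of size 3, the width is 3 − 1 = 2, so tw(G) ≤ 2. On the other hand G contains the 3-clique {1, 2, 3}. A clique must lie in a single bag of any decomposition, so no decomposition can have width below 2. The upper and lower bounds meet at 2, so that is the treewidth.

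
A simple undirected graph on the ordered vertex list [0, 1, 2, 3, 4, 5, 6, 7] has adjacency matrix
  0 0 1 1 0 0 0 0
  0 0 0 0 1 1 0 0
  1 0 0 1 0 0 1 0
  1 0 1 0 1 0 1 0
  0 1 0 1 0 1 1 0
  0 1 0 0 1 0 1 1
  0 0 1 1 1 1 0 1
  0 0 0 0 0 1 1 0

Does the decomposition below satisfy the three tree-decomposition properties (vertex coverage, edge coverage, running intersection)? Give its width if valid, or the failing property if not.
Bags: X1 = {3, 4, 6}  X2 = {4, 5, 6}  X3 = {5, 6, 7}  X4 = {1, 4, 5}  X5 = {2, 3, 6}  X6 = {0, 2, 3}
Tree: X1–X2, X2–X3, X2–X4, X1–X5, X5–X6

Yes; width 2.

Checking the three conditions: (i) the bags cover all of {0, 1, 2, 3, 4, 5, 6, 7}; (ii) for each edge, some bag contains both endpoints; (iii) the bags containing any fixed vertex form a subtree. All hold, so the decomposition is valid with width 3 − 1 = 2.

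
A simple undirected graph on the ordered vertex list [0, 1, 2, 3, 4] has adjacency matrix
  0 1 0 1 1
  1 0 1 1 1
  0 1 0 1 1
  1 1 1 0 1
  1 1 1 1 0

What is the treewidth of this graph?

A width-3 tree decomposition is:
Bags: B1 = {0, 1, 3, 4}  B2 = {1, 2, 3, 4}
Tree: B1–B2
The largest bag has 4 vertices, giving width 3; this decomposition certifies tw(G) ≤ 3. Conversely, {0, 1, 3, 4} is a clique of size 4, and the vertices of any clique must share a bag in every tree decomposition; so some bag has ≥ 4 vertices and tw(G) ≥ 3. Combining the bounds, tw(G) = 3.

3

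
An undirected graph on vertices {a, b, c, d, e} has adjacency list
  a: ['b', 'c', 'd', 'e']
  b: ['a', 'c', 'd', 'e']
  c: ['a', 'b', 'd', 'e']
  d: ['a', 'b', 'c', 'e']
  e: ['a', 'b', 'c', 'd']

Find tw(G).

4

A width-4 tree decomposition is:
Bags: B1 = {a, b, c, d, e}
Tree: (single bag)
With just one bag of size 5, the width is 5 − 1 = 4, so tw(G) ≤ 4. On the other hand G contains the 5-clique {a, b, c, d, e}. A clique must lie in a single bag of any decomposition, so no decomposition can have width below 4. The upper and lower bounds meet at 4, so that is the treewidth.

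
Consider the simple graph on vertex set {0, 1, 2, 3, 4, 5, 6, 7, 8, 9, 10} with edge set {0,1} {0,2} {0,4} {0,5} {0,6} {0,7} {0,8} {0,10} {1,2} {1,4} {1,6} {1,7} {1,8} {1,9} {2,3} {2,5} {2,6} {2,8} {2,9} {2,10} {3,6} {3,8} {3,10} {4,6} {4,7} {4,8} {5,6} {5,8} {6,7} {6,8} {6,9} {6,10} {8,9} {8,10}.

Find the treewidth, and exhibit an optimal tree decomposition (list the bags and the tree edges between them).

Treewidth 4.
Bags: B1 = {0, 1, 4, 6, 8}  B2 = {0, 1, 2, 6, 8}  B3 = {0, 1, 4, 6, 7}  B4 = {0, 2, 6, 8, 10}  B5 = {0, 2, 5, 6, 8}  B6 = {1, 2, 6, 8, 9}  B7 = {2, 3, 6, 8, 10}
Tree: B1–B2, B1–B3, B2–B4, B2–B5, B2–B6, B4–B7

Every bag has size at most 5, so the width is 5 − 1 = 4 and tw(G) ≤ 4. For the lower bound, the 5 vertices {0, 1, 2, 6, 8} are pairwise adjacent, and any tree decomposition puts a clique entirely inside one bag — forcing width ≥ 4. Hence tw(G) = 4 exactly.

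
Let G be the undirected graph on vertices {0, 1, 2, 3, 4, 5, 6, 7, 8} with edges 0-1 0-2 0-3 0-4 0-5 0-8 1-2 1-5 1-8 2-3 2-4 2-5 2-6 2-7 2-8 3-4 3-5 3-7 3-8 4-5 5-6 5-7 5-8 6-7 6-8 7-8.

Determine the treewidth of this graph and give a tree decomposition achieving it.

Treewidth 4.
Bags: B1 = {0, 2, 3, 5, 8}  B2 = {0, 1, 2, 5, 8}  B3 = {2, 3, 5, 7, 8}  B4 = {2, 5, 6, 7, 8}  B5 = {0, 2, 3, 4, 5}
Tree: B1–B2, B1–B3, B3–B4, B1–B5

The largest bag has 5 vertices, giving width 4; this decomposition certifies tw(G) ≤ 4. On the other hand G contains the 5-clique {0, 1, 2, 5, 8}. A clique must lie in a single bag of any decomposition, so no decomposition can have width below 4. Therefore the treewidth is 4.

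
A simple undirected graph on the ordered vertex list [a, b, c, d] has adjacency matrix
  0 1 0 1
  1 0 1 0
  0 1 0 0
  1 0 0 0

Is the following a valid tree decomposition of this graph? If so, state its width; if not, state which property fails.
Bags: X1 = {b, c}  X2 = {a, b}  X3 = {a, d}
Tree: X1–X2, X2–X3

Yes; width 1.

Every vertex of G appears in some bag (union = {a, b, c, d}); every edge is covered by a bag; and for each vertex v the set of bags containing v is connected in the bag tree. The decomposition is therefore valid. The largest bag has 2 vertices, so the width is 1.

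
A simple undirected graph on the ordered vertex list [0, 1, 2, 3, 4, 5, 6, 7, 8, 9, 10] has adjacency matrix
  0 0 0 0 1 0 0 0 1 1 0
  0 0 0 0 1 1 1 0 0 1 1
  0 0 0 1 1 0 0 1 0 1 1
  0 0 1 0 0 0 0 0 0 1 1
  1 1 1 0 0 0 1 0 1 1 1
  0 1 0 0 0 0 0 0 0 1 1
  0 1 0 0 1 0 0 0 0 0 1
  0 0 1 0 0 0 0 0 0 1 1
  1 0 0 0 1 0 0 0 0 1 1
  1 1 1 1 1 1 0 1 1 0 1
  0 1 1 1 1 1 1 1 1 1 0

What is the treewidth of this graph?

A width-3 tree decomposition is:
Bags: B1 = {2, 4, 9, 10}  B2 = {4, 8, 9, 10}  B3 = {2, 3, 9, 10}  B4 = {0, 4, 8, 9}  B5 = {2, 7, 9, 10}  B6 = {1, 4, 9, 10}  B7 = {1, 4, 6, 10}  B8 = {1, 5, 9, 10}
Tree: B1–B2, B1–B3, B2–B4, B1–B5, B2–B6, B6–B7, B6–B8
The largest bag has 4 vertices, giving width 3; this decomposition certifies tw(G) ≤ 3. Conversely, {0, 4, 8, 9} is a clique of size 4, and the vertices of any clique must share a bag in every tree decomposition; so some bag has ≥ 4 vertices and tw(G) ≥ 3. The upper and lower bounds meet at 3, so that is the treewidth.

3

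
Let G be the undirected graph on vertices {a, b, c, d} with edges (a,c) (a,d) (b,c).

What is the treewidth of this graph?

1

A width-1 tree decomposition is:
Bags: B1 = {b, c}  B2 = {a, c}  B3 = {a, d}
Tree: B1–B2, B2–B3
Every bag has size at most 2, so the width is 2 − 1 = 1 and tw(G) ≤ 1. Since G has at least one edge (e.g. b–c), it is not an edgeless graph, so tw(G) ≥ 1. Therefore the treewidth is 1.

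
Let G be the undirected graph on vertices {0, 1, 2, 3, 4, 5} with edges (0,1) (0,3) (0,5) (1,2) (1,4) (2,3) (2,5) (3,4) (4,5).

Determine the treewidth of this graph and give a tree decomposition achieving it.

Every bag has size at most 4, so the width is 4 − 1 = 3 and tw(G) ≤ 3. For the lower bound: the 4 vertex sets {1,2}, {0,5}, {4}, {3} are disjoint, each induces a connected subgraph, and every pair is joined by at least one edge of G. Contracting each set to a single vertex therefore yields K_{4} as a minor, and since treewidth is minor-monotone, tw(G) ≥ tw(K_{4}) = 3. Therefore the treewidth is 3.

Treewidth 3.
Bags: B1 = {0, 1, 2, 4}  B2 = {0, 2, 4, 5}  B3 = {0, 2, 3, 4}
Tree: B1–B2, B2–B3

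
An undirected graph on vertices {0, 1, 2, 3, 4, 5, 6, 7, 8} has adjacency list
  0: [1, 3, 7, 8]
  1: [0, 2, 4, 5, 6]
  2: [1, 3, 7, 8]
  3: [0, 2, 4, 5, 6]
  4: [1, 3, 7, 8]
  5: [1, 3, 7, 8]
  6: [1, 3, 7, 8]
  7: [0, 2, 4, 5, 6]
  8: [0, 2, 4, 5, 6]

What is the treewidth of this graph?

A width-4 tree decomposition is:
Bags: B1 = {1, 2, 3, 7, 8}  B2 = {1, 3, 6, 7, 8}  B3 = {1, 3, 4, 7, 8}  B4 = {0, 1, 3, 7, 8}  B5 = {1, 3, 5, 7, 8}
Tree: B1–B2, B2–B3, B3–B4, B4–B5
Each bag holds 5 vertices, so the decomposition has width 4, which upper-bounds the treewidth. For the lower bound: the 5 vertex sets {2,3}, {1,6}, {4,8}, {7}, {0} are disjoint, each induces a connected subgraph, and every pair is joined by at least one edge of G. Contracting each set to a single vertex therefore yields K_{5} as a minor, and since treewidth is minor-monotone, tw(G) ≥ tw(K_{5}) = 4. Therefore the treewidth is 4.

4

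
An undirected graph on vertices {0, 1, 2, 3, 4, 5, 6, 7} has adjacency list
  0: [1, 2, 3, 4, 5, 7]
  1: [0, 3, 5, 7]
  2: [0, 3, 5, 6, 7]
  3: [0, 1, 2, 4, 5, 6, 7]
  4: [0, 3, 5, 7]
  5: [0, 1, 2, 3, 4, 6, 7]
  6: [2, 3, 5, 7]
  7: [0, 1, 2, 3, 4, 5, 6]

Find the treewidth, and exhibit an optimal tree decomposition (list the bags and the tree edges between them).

The largest bag has 5 vertices, giving width 4; this decomposition certifies tw(G) ≤ 4. On the other hand G contains the 5-clique {0, 1, 3, 5, 7}. A clique must lie in a single bag of any decomposition, so no decomposition can have width below 4. Hence tw(G) = 4 exactly.

Treewidth 4.
One such decomposition:
Bags: B1 = {0, 1, 3, 5, 7}  B2 = {0, 2, 3, 5, 7}  B3 = {0, 3, 4, 5, 7}  B4 = {2, 3, 5, 6, 7}
Tree: B1–B2, B1–B3, B2–B4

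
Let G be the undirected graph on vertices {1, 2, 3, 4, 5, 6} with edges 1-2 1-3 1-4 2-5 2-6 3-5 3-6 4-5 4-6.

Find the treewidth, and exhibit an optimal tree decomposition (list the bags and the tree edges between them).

The largest bag has 4 vertices, giving width 3; this decomposition certifies tw(G) ≤ 3. For the lower bound: the 4 vertex sets {2,6}, {4,5}, {3}, {1} are disjoint, each induces a connected subgraph, and every pair is joined by at least one edge of G. Contracting each set to a single vertex therefore yields K_{4} as a minor, and since treewidth is minor-monotone, tw(G) ≥ tw(K_{4}) = 3. The upper and lower bounds meet at 3, so that is the treewidth.

Treewidth 3.
One optimal decomposition is:
Bags: B1 = {2, 3, 4, 6}  B2 = {2, 3, 4, 5}  B3 = {1, 2, 3, 4}
Tree: B1–B2, B2–B3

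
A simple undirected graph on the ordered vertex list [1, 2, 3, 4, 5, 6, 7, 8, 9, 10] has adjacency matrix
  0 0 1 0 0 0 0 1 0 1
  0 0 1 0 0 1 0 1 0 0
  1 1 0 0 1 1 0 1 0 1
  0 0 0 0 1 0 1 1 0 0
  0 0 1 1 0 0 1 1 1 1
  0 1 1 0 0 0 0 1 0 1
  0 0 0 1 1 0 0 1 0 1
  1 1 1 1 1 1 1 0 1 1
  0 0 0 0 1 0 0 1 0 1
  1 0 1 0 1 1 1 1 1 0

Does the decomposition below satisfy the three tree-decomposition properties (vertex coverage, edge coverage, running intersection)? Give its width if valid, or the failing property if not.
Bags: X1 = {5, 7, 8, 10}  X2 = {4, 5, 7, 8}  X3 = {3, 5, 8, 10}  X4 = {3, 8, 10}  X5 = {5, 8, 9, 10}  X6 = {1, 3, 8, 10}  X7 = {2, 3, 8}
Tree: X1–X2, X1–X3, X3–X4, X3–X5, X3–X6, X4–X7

A tree decomposition must satisfy three properties: every vertex lies in some bag; for every edge, both endpoints lie together in some bag; and for every vertex, the bags containing it form a connected subtree. Here vertex 6 appears in no bag, so the decomposition is invalid.

No — vertex 6 appears in no bag.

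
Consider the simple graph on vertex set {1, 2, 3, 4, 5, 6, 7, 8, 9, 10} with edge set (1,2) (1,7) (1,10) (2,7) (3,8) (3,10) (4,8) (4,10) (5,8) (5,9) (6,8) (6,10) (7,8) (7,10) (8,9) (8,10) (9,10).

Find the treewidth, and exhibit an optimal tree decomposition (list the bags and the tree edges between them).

Every bag has size at most 3, so the width is 3 − 1 = 2 and tw(G) ≤ 2. On the other hand G contains the 3-clique {3, 8, 10}. A clique must lie in a single bag of any decomposition, so no decomposition can have width below 2. Combining the bounds, tw(G) = 2.

Treewidth 2.
One such decomposition:
Bags: B1 = {3, 8, 10}  B2 = {7, 8, 10}  B3 = {4, 8, 10}  B4 = {1, 7, 10}  B5 = {8, 9, 10}  B6 = {5, 8, 9}  B7 = {6, 8, 10}  B8 = {1, 2, 7}
Tree: B1–B2, B1–B3, B2–B4, B1–B5, B5–B6, B2–B7, B4–B8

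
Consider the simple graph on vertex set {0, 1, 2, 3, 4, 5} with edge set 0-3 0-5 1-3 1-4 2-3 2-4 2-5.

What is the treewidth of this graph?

A width-2 tree decomposition is:
Bags: B1 = {0, 2, 5}  B2 = {0, 2, 3}  B3 = {2, 3, 4}  B4 = {1, 3, 4}
Tree: B1–B2, B2–B3, B3–B4
Each bag holds 3 vertices, so the decomposition has width 2, which upper-bounds the treewidth. For the lower bound, G contains the cycle 5–0–3–2–5, so G is not a forest; only forests have treewidth ≤ 1, hence tw(G) ≥ 2. Hence tw(G) = 2 exactly.

2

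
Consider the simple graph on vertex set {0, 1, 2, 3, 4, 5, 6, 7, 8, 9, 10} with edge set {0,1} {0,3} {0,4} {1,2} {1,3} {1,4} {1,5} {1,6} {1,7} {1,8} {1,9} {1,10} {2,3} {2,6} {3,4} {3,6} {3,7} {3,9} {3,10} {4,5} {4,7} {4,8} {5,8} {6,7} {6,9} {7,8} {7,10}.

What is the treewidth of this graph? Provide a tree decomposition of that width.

Treewidth 3.
One optimal decomposition is:
Bags: B1 = {0, 1, 3, 4}  B2 = {1, 3, 4, 7}  B3 = {1, 3, 6, 7}  B4 = {1, 3, 6, 9}  B5 = {1, 2, 3, 6}  B6 = {1, 3, 7, 10}  B7 = {1, 4, 7, 8}  B8 = {1, 4, 5, 8}
Tree: B1–B2, B2–B3, B3–B4, B4–B5, B2–B6, B2–B7, B7–B8

Every bag has size at most 4, so the width is 4 − 1 = 3 and tw(G) ≤ 3. Conversely, {1, 4, 5, 8} is a clique of size 4, and the vertices of any clique must share a bag in every tree decomposition; so some bag has ≥ 4 vertices and tw(G) ≥ 3. Hence tw(G) = 3 exactly.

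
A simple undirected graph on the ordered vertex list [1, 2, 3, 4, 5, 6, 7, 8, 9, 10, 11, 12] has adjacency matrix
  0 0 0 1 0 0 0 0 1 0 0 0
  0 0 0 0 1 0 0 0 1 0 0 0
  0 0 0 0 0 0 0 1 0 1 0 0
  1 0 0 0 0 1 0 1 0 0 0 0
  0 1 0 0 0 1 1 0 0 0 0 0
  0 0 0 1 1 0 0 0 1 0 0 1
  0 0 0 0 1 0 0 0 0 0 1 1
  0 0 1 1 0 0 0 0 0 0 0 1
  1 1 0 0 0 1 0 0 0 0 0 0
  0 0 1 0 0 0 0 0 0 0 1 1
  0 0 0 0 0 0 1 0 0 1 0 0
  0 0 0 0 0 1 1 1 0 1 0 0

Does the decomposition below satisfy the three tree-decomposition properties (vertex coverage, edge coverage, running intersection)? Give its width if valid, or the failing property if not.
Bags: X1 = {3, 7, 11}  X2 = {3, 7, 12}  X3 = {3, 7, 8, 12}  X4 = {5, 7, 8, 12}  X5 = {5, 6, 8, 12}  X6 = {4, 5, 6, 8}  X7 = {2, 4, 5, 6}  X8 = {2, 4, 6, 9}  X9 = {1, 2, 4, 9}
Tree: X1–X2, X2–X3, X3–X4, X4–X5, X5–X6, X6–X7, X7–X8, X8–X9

A tree decomposition must satisfy three properties: every vertex lies in some bag; for every edge, both endpoints lie together in some bag; and for every vertex, the bags containing it form a connected subtree. Here vertex 10 appears in no bag, so the decomposition is invalid.

No — vertex 10 appears in no bag.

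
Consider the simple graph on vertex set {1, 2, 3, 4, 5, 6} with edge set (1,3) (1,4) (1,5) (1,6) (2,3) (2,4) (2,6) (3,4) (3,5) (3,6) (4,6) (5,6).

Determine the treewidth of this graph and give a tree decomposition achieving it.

Treewidth 3.
One such decomposition:
Bags: B1 = {1, 3, 5, 6}  B2 = {1, 3, 4, 6}  B3 = {2, 3, 4, 6}
Tree: B1–B2, B2–B3

Each bag holds 4 vertices, so the decomposition has width 3, which upper-bounds the treewidth. Conversely, {1, 3, 4, 6} is a clique of size 4, and the vertices of any clique must share a bag in every tree decomposition; so some bag has ≥ 4 vertices and tw(G) ≥ 3. The upper and lower bounds meet at 3, so that is the treewidth.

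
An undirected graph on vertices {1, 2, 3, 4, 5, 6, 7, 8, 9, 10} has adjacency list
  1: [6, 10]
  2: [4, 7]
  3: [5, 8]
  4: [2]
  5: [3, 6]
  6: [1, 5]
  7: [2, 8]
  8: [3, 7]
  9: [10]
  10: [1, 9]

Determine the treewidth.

1

A width-1 tree decomposition is:
Bags: B1 = {2, 4}  B2 = {2, 7}  B3 = {7, 8}  B4 = {3, 8}  B5 = {3, 5}  B6 = {5, 6}  B7 = {1, 6}  B8 = {1, 10}  B9 = {9, 10}
Tree: B1–B2, B2–B3, B3–B4, B4–B5, B5–B6, B6–B7, B7–B8, B8–B9
Each bag holds 2 vertices, so the decomposition has width 1, which upper-bounds the treewidth. Since G has at least one edge (e.g. 4–2), it is not an edgeless graph, so tw(G) ≥ 1. The upper and lower bounds meet at 1, so that is the treewidth.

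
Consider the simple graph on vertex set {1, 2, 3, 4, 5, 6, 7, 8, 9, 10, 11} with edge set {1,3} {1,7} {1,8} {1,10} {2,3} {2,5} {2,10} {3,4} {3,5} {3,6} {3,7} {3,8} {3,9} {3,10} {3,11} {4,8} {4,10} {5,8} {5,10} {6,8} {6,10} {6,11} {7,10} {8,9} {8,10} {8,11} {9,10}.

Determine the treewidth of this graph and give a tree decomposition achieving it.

Treewidth 3.
One optimal decomposition is:
Bags: B1 = {2, 3, 5, 10}  B2 = {3, 5, 8, 10}  B3 = {3, 6, 8, 10}  B4 = {3, 4, 8, 10}  B5 = {3, 6, 8, 11}  B6 = {3, 8, 9, 10}  B7 = {1, 3, 8, 10}  B8 = {1, 3, 7, 10}
Tree: B1–B2, B2–B3, B3–B4, B3–B5, B4–B6, B4–B7, B7–B8

Every bag has size at most 4, so the width is 4 − 1 = 3 and tw(G) ≤ 3. Conversely, {1, 3, 8, 10} is a clique of size 4, and the vertices of any clique must share a bag in every tree decomposition; so some bag has ≥ 4 vertices and tw(G) ≥ 3. Combining the bounds, tw(G) = 3.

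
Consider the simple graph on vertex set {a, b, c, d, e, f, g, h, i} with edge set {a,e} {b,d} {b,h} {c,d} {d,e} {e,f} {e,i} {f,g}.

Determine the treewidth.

1

A width-1 tree decomposition is:
Bags: B1 = {d, e}  B2 = {e, f}  B3 = {c, d}  B4 = {b, d}  B5 = {a, e}  B6 = {f, g}  B7 = {b, h}  B8 = {e, i}
Tree: B1–B2, B1–B3, B3–B4, B1–B5, B2–B6, B4–B7, B5–B8
Every bag has size at most 2, so the width is 2 − 1 = 1 and tw(G) ≤ 1. Any graph with an edge has treewidth ≥ 1, and G has the edge e–d. Combining the bounds, tw(G) = 1.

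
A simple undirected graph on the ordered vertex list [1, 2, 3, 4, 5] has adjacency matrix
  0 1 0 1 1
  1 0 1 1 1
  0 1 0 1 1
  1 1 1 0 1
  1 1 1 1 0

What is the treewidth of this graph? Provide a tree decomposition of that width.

The largest bag has 4 vertices, giving width 3; this decomposition certifies tw(G) ≤ 3. On the other hand G contains the 4-clique {1, 2, 4, 5}. A clique must lie in a single bag of any decomposition, so no decomposition can have width below 3. Combining the bounds, tw(G) = 3.

Treewidth 3.
One optimal decomposition is:
Bags: B1 = {2, 3, 4, 5}  B2 = {1, 2, 4, 5}
Tree: B1–B2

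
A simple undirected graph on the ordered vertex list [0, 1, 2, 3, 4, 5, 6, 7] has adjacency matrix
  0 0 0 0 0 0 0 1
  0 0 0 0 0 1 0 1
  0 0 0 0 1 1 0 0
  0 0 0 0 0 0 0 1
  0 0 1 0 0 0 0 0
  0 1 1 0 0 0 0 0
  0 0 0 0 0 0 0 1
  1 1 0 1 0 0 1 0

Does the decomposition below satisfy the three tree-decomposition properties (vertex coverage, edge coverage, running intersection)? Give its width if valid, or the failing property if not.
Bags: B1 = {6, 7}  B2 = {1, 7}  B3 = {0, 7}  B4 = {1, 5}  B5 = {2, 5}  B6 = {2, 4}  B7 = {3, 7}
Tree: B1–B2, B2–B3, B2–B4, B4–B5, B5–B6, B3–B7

Yes; width 1.

Every vertex of G appears in some bag (union = {0, 1, 2, 3, 4, 5, 6, 7}); every edge is covered by a bag; and for each vertex v the set of bags containing v is connected in the bag tree. The decomposition is therefore valid. The largest bag has 2 vertices, so the width is 1.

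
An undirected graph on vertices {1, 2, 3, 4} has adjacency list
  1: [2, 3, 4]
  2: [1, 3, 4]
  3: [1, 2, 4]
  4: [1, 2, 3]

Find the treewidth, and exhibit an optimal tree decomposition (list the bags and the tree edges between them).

Treewidth 3.
One optimal decomposition is:
Bags: B1 = {1, 2, 3, 4}
Tree: (single bag)

With just one bag of size 4, the width is 4 − 1 = 3, so tw(G) ≤ 3. On the other hand G contains the 4-clique {1, 2, 3, 4}. A clique must lie in a single bag of any decomposition, so no decomposition can have width below 3. Hence tw(G) = 3 exactly.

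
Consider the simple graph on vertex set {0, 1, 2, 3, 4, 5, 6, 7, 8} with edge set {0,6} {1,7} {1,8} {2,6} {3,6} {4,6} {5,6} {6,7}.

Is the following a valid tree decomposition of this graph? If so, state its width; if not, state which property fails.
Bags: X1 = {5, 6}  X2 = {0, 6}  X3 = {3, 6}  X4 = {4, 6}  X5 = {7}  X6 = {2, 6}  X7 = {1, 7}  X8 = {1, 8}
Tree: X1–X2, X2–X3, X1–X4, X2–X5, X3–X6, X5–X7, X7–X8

No — edge (6,7) lies in no bag.

A tree decomposition must satisfy three properties: every vertex lies in some bag; for every edge, both endpoints lie together in some bag; and for every vertex, the bags containing it form a connected subtree. Here edge (6,7) lies in no bag, so the decomposition is invalid.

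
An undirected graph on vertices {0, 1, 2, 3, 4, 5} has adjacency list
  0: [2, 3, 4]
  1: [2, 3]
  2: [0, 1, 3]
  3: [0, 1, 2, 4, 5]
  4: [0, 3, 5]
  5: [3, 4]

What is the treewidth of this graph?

A width-2 tree decomposition is:
Bags: B1 = {0, 2, 3}  B2 = {1, 2, 3}  B3 = {0, 3, 4}  B4 = {3, 4, 5}
Tree: B1–B2, B1–B3, B3–B4
Each bag holds 3 vertices, so the decomposition has width 2, which upper-bounds the treewidth. Conversely, {0, 2, 3} is a clique of size 3, and the vertices of any clique must share a bag in every tree decomposition; so some bag has ≥ 3 vertices and tw(G) ≥ 2. Therefore the treewidth is 2.

2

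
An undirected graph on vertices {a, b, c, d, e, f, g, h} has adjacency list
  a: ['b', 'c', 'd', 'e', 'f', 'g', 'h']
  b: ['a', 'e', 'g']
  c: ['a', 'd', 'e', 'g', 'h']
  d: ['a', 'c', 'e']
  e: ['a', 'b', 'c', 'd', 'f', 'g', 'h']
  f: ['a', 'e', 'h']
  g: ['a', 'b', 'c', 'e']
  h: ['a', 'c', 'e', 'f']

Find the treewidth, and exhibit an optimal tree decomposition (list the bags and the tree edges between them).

Treewidth 3.
One such decomposition:
Bags: B1 = {a, c, e, h}  B2 = {a, c, e, g}  B3 = {a, e, f, h}  B4 = {a, c, d, e}  B5 = {a, b, e, g}
Tree: B1–B2, B1–B3, B2–B4, B2–B5

The largest bag has 4 vertices, giving width 3; this decomposition certifies tw(G) ≤ 3. Conversely, {a, c, d, e} is a clique of size 4, and the vertices of any clique must share a bag in every tree decomposition; so some bag has ≥ 4 vertices and tw(G) ≥ 3. Combining the bounds, tw(G) = 3.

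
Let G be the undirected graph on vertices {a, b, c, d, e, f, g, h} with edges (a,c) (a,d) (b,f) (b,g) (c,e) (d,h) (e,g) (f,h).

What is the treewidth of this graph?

A width-2 tree decomposition is:
Bags: B1 = {d, f, h}  B2 = {a, d, f}  B3 = {a, c, f}  B4 = {c, e, f}  B5 = {e, f, g}  B6 = {b, f, g}
Tree: B1–B2, B2–B3, B3–B4, B4–B5, B5–B6
Each bag holds 3 vertices, so the decomposition has width 2, which upper-bounds the treewidth. Since f–h–d–a–c–e–g–b–f is a cycle in G, G is not acyclic. Forests are exactly the graphs of treewidth ≤ 1, so tw(G) ≥ 2. Hence tw(G) = 2 exactly.

2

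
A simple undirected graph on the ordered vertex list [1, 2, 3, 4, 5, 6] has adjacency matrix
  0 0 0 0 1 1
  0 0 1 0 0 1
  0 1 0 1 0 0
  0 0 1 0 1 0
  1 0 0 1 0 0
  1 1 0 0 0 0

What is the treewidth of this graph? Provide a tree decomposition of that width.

Treewidth 2.
One such decomposition:
Bags: B1 = {1, 2, 6}  B2 = {1, 2, 5}  B3 = {2, 4, 5}  B4 = {2, 3, 4}
Tree: B1–B2, B2–B3, B3–B4

The largest bag has 3 vertices, giving width 2; this decomposition certifies tw(G) ≤ 2. Since 2–6–1–5–4–3–2 is a cycle in G, G is not acyclic. Forests are exactly the graphs of treewidth ≤ 1, so tw(G) ≥ 2. Therefore the treewidth is 2.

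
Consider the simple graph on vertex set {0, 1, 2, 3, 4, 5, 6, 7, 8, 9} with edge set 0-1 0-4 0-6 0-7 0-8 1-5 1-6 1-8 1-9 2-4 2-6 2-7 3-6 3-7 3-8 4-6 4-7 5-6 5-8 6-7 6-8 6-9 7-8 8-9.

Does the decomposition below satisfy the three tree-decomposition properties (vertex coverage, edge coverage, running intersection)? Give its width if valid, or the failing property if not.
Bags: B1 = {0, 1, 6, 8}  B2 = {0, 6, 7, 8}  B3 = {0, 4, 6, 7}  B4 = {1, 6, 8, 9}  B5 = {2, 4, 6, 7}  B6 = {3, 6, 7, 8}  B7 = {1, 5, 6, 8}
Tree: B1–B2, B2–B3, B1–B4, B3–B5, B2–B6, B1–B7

Yes; width 3.

Checking the three conditions: (i) the bags cover all of {0, 1, 2, 3, 4, 5, 6, 7, 8, 9}; (ii) for each edge, some bag contains both endpoints; (iii) the bags containing any fixed vertex form a subtree. All hold, so the decomposition is valid with width 4 − 1 = 3.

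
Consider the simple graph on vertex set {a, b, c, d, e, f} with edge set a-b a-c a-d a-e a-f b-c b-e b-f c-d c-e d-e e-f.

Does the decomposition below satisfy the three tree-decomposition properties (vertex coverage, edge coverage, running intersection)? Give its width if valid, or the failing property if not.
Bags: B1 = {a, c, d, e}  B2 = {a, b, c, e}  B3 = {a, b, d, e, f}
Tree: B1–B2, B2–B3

A tree decomposition must satisfy three properties: every vertex lies in some bag; for every edge, both endpoints lie together in some bag; and for every vertex, the bags containing it form a connected subtree. Here bags containing vertex d are not connected in the tree, so the decomposition is invalid.

No — bags containing vertex d are not connected in the tree.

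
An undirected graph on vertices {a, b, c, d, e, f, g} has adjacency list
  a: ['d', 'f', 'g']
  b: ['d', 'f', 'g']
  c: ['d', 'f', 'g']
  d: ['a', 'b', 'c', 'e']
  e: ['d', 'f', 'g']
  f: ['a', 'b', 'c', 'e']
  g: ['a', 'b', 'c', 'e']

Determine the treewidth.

A width-3 tree decomposition is:
Bags: B1 = {b, d, f, g}  B2 = {a, d, f, g}  B3 = {d, e, f, g}  B4 = {c, d, f, g}
Tree: B1–B2, B2–B3, B3–B4
Every bag has size at most 4, so the width is 4 − 1 = 3 and tw(G) ≤ 3. For the lower bound: the 4 vertex sets {b,g}, {a,f}, {d}, {e} are disjoint, each induces a connected subgraph, and every pair is joined by at least one edge of G. Contracting each set to a single vertex therefore yields K_{4} as a minor, and since treewidth is minor-monotone, tw(G) ≥ tw(K_{4}) = 3. Therefore the treewidth is 3.

3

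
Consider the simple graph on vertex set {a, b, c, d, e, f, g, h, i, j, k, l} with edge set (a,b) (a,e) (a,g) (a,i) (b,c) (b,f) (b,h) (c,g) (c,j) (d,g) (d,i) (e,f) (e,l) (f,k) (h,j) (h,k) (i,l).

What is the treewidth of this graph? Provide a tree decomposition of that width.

Treewidth 3.
Bags: B1 = {c, h, j, k}  B2 = {b, c, h, k}  B3 = {b, c, f, k}  B4 = {b, c, f, g}  B5 = {a, b, f, g}  B6 = {a, e, f, g}  B7 = {a, d, e, g}  B8 = {a, d, e, i}  B9 = {d, e, i, l}
Tree: B1–B2, B2–B3, B3–B4, B4–B5, B5–B6, B6–B7, B7–B8, B8–B9

Each bag holds 4 vertices, so the decomposition has width 3, which upper-bounds the treewidth. For the lower bound: the 4 vertex sets {h,j,k}, {c}, {b}, {a,e,f,g} are disjoint, each induces a connected subgraph, and every pair is joined by at least one edge of G. Contracting each set to a single vertex therefore yields K_{4} as a minor, and since treewidth is minor-monotone, tw(G) ≥ tw(K_{4}) = 3. The upper and lower bounds meet at 3, so that is the treewidth.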